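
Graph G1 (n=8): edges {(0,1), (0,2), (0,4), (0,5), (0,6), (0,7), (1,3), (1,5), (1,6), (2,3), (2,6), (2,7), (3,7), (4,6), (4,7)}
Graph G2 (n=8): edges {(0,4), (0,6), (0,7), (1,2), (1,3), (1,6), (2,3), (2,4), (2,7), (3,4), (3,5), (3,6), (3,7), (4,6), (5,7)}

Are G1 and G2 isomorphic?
Yes, isomorphic

The graphs are isomorphic.
One valid mapping φ: V(G1) → V(G2): 0→3, 1→7, 2→4, 3→0, 4→1, 5→5, 6→2, 7→6

Verify φ preserves adjacency — for each edge of G1, its image is an edge of G2:
  (0,1) → (φ(0),φ(1)) = (3,7) ∈ E(G2) ✓
  (0,2) → (φ(0),φ(2)) = (3,4) ∈ E(G2) ✓
  (0,4) → (φ(0),φ(4)) = (1,3) ∈ E(G2) ✓
  (0,5) → (φ(0),φ(5)) = (3,5) ∈ E(G2) ✓
  (0,6) → (φ(0),φ(6)) = (2,3) ∈ E(G2) ✓
  (0,7) → (φ(0),φ(7)) = (3,6) ∈ E(G2) ✓
  (1,3) → (φ(1),φ(3)) = (0,7) ∈ E(G2) ✓
  (1,5) → (φ(1),φ(5)) = (5,7) ∈ E(G2) ✓
  (1,6) → (φ(1),φ(6)) = (2,7) ∈ E(G2) ✓
  (2,3) → (φ(2),φ(3)) = (0,4) ∈ E(G2) ✓
  (2,6) → (φ(2),φ(6)) = (2,4) ∈ E(G2) ✓
  (2,7) → (φ(2),φ(7)) = (4,6) ∈ E(G2) ✓
  (3,7) → (φ(3),φ(7)) = (0,6) ∈ E(G2) ✓
  (4,6) → (φ(4),φ(6)) = (1,2) ∈ E(G2) ✓
  (4,7) → (φ(4),φ(7)) = (1,6) ∈ E(G2) ✓
All 15 edges of G1 map to edges of G2, and |E(G1)| = |E(G2)| = 15, so φ is a bijection on edges as well as vertices. Hence G1 ≅ G2.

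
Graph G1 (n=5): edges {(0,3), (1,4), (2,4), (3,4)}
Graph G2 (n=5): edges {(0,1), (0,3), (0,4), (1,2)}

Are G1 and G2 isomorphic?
Yes, isomorphic

The graphs are isomorphic.
One valid mapping φ: V(G1) → V(G2): 0→2, 1→4, 2→3, 3→1, 4→0

Verify φ preserves adjacency — for each edge of G1, its image is an edge of G2:
  (0,3) → (φ(0),φ(3)) = (1,2) ∈ E(G2) ✓
  (1,4) → (φ(1),φ(4)) = (0,4) ∈ E(G2) ✓
  (2,4) → (φ(2),φ(4)) = (0,3) ∈ E(G2) ✓
  (3,4) → (φ(3),φ(4)) = (0,1) ∈ E(G2) ✓
All 4 edges of G1 map to edges of G2, and |E(G1)| = |E(G2)| = 4, so φ is a bijection on edges as well as vertices. Hence G1 ≅ G2.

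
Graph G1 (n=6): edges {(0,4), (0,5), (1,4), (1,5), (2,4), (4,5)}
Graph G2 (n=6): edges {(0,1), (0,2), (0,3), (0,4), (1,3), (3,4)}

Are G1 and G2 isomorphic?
Yes, isomorphic

The graphs are isomorphic.
One valid mapping φ: V(G1) → V(G2): 0→4, 1→1, 2→2, 3→5, 4→0, 5→3

Verify φ preserves adjacency — for each edge of G1, its image is an edge of G2:
  (0,4) → (φ(0),φ(4)) = (0,4) ∈ E(G2) ✓
  (0,5) → (φ(0),φ(5)) = (3,4) ∈ E(G2) ✓
  (1,4) → (φ(1),φ(4)) = (0,1) ∈ E(G2) ✓
  (1,5) → (φ(1),φ(5)) = (1,3) ∈ E(G2) ✓
  (2,4) → (φ(2),φ(4)) = (0,2) ∈ E(G2) ✓
  (4,5) → (φ(4),φ(5)) = (0,3) ∈ E(G2) ✓
All 6 edges of G1 map to edges of G2, and |E(G1)| = |E(G2)| = 6, so φ is a bijection on edges as well as vertices. Hence G1 ≅ G2.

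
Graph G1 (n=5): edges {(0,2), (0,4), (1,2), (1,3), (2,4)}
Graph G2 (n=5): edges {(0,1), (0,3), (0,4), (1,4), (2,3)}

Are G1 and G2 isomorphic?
Yes, isomorphic

The graphs are isomorphic.
One valid mapping φ: V(G1) → V(G2): 0→4, 1→3, 2→0, 3→2, 4→1

Verify φ preserves adjacency — for each edge of G1, its image is an edge of G2:
  (0,2) → (φ(0),φ(2)) = (0,4) ∈ E(G2) ✓
  (0,4) → (φ(0),φ(4)) = (1,4) ∈ E(G2) ✓
  (1,2) → (φ(1),φ(2)) = (0,3) ∈ E(G2) ✓
  (1,3) → (φ(1),φ(3)) = (2,3) ∈ E(G2) ✓
  (2,4) → (φ(2),φ(4)) = (0,1) ∈ E(G2) ✓
All 5 edges of G1 map to edges of G2, and |E(G1)| = |E(G2)| = 5, so φ is a bijection on edges as well as vertices. Hence G1 ≅ G2.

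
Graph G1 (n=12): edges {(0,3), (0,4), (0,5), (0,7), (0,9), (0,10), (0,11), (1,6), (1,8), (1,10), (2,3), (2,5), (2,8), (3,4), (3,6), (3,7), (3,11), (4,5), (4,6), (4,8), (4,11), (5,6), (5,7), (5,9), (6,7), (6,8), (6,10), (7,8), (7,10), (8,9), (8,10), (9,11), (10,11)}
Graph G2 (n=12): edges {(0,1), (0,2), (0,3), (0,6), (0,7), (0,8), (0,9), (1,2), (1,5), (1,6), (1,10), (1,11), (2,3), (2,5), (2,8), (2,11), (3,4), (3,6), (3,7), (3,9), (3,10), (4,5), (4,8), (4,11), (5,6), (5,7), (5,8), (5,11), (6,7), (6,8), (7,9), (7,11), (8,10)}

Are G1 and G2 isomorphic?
Yes, isomorphic

The graphs are isomorphic.
One valid mapping φ: V(G1) → V(G2): 0→5, 1→9, 2→10, 3→1, 4→2, 5→8, 6→0, 7→6, 8→3, 9→4, 10→7, 11→11

Verify φ preserves adjacency — for each edge of G1, its image is an edge of G2:
  (0,3) → (φ(0),φ(3)) = (1,5) ∈ E(G2) ✓
  (0,4) → (φ(0),φ(4)) = (2,5) ∈ E(G2) ✓
  (0,5) → (φ(0),φ(5)) = (5,8) ∈ E(G2) ✓
  (0,7) → (φ(0),φ(7)) = (5,6) ∈ E(G2) ✓
  (0,9) → (φ(0),φ(9)) = (4,5) ∈ E(G2) ✓
  (0,10) → (φ(0),φ(10)) = (5,7) ∈ E(G2) ✓
  (0,11) → (φ(0),φ(11)) = (5,11) ∈ E(G2) ✓
  (1,6) → (φ(1),φ(6)) = (0,9) ∈ E(G2) ✓
  (1,8) → (φ(1),φ(8)) = (3,9) ∈ E(G2) ✓
  (1,10) → (φ(1),φ(10)) = (7,9) ∈ E(G2) ✓
  (2,3) → (φ(2),φ(3)) = (1,10) ∈ E(G2) ✓
  (2,5) → (φ(2),φ(5)) = (8,10) ∈ E(G2) ✓
  (2,8) → (φ(2),φ(8)) = (3,10) ∈ E(G2) ✓
  (3,4) → (φ(3),φ(4)) = (1,2) ∈ E(G2) ✓
  (3,6) → (φ(3),φ(6)) = (0,1) ∈ E(G2) ✓
  (3,7) → (φ(3),φ(7)) = (1,6) ∈ E(G2) ✓
  (3,11) → (φ(3),φ(11)) = (1,11) ∈ E(G2) ✓
  (4,5) → (φ(4),φ(5)) = (2,8) ∈ E(G2) ✓
  (4,6) → (φ(4),φ(6)) = (0,2) ∈ E(G2) ✓
  (4,8) → (φ(4),φ(8)) = (2,3) ∈ E(G2) ✓
  (4,11) → (φ(4),φ(11)) = (2,11) ∈ E(G2) ✓
  (5,6) → (φ(5),φ(6)) = (0,8) ∈ E(G2) ✓
  (5,7) → (φ(5),φ(7)) = (6,8) ∈ E(G2) ✓
  (5,9) → (φ(5),φ(9)) = (4,8) ∈ E(G2) ✓
  (6,7) → (φ(6),φ(7)) = (0,6) ∈ E(G2) ✓
  (6,8) → (φ(6),φ(8)) = (0,3) ∈ E(G2) ✓
  (6,10) → (φ(6),φ(10)) = (0,7) ∈ E(G2) ✓
  (7,8) → (φ(7),φ(8)) = (3,6) ∈ E(G2) ✓
  (7,10) → (φ(7),φ(10)) = (6,7) ∈ E(G2) ✓
  (8,9) → (φ(8),φ(9)) = (3,4) ∈ E(G2) ✓
  (8,10) → (φ(8),φ(10)) = (3,7) ∈ E(G2) ✓
  (9,11) → (φ(9),φ(11)) = (4,11) ∈ E(G2) ✓
  (10,11) → (φ(10),φ(11)) = (7,11) ∈ E(G2) ✓
All 33 edges of G1 map to edges of G2, and |E(G1)| = |E(G2)| = 33, so φ is a bijection on edges as well as vertices. Hence G1 ≅ G2.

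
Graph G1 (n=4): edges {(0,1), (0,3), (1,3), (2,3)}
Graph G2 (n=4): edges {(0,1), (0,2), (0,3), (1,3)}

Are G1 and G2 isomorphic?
Yes, isomorphic

The graphs are isomorphic.
One valid mapping φ: V(G1) → V(G2): 0→3, 1→1, 2→2, 3→0

Verify φ preserves adjacency — for each edge of G1, its image is an edge of G2:
  (0,1) → (φ(0),φ(1)) = (1,3) ∈ E(G2) ✓
  (0,3) → (φ(0),φ(3)) = (0,3) ∈ E(G2) ✓
  (1,3) → (φ(1),φ(3)) = (0,1) ∈ E(G2) ✓
  (2,3) → (φ(2),φ(3)) = (0,2) ∈ E(G2) ✓
All 4 edges of G1 map to edges of G2, and |E(G1)| = |E(G2)| = 4, so φ is a bijection on edges as well as vertices. Hence G1 ≅ G2.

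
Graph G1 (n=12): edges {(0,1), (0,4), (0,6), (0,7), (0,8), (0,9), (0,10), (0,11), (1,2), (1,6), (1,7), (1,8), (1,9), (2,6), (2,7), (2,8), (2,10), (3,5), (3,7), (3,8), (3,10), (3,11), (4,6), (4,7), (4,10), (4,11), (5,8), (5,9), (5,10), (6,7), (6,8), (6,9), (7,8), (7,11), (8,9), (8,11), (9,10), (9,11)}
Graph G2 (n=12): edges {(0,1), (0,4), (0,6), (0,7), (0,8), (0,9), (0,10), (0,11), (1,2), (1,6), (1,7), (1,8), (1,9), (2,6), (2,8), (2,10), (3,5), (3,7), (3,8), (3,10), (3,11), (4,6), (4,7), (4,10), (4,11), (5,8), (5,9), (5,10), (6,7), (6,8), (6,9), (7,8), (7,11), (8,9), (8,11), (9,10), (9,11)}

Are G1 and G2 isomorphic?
No, not isomorphic

The graphs are NOT isomorphic.

Counting edges: G1 has 38 edge(s); G2 has 37 edge(s).
Edge count is an isomorphism invariant (a bijection on vertices induces a bijection on edges), so differing edge counts rule out isomorphism.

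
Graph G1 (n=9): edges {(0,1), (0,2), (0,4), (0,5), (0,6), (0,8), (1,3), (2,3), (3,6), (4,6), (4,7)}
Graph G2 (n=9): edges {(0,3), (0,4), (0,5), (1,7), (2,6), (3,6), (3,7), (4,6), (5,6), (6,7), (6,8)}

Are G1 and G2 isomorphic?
Yes, isomorphic

The graphs are isomorphic.
One valid mapping φ: V(G1) → V(G2): 0→6, 1→4, 2→5, 3→0, 4→7, 5→2, 6→3, 7→1, 8→8

Verify φ preserves adjacency — for each edge of G1, its image is an edge of G2:
  (0,1) → (φ(0),φ(1)) = (4,6) ∈ E(G2) ✓
  (0,2) → (φ(0),φ(2)) = (5,6) ∈ E(G2) ✓
  (0,4) → (φ(0),φ(4)) = (6,7) ∈ E(G2) ✓
  (0,5) → (φ(0),φ(5)) = (2,6) ∈ E(G2) ✓
  (0,6) → (φ(0),φ(6)) = (3,6) ∈ E(G2) ✓
  (0,8) → (φ(0),φ(8)) = (6,8) ∈ E(G2) ✓
  (1,3) → (φ(1),φ(3)) = (0,4) ∈ E(G2) ✓
  (2,3) → (φ(2),φ(3)) = (0,5) ∈ E(G2) ✓
  (3,6) → (φ(3),φ(6)) = (0,3) ∈ E(G2) ✓
  (4,6) → (φ(4),φ(6)) = (3,7) ∈ E(G2) ✓
  (4,7) → (φ(4),φ(7)) = (1,7) ∈ E(G2) ✓
All 11 edges of G1 map to edges of G2, and |E(G1)| = |E(G2)| = 11, so φ is a bijection on edges as well as vertices. Hence G1 ≅ G2.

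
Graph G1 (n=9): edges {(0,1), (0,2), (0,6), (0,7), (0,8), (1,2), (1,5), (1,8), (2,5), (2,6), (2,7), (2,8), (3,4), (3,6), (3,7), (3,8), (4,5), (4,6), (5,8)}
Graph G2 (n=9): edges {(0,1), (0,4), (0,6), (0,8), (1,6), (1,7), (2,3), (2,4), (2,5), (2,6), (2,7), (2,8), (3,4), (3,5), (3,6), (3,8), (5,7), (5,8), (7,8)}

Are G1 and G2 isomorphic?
Yes, isomorphic

The graphs are isomorphic.
One valid mapping φ: V(G1) → V(G2): 0→3, 1→5, 2→2, 3→0, 4→1, 5→7, 6→6, 7→4, 8→8

Verify φ preserves adjacency — for each edge of G1, its image is an edge of G2:
  (0,1) → (φ(0),φ(1)) = (3,5) ∈ E(G2) ✓
  (0,2) → (φ(0),φ(2)) = (2,3) ∈ E(G2) ✓
  (0,6) → (φ(0),φ(6)) = (3,6) ∈ E(G2) ✓
  (0,7) → (φ(0),φ(7)) = (3,4) ∈ E(G2) ✓
  (0,8) → (φ(0),φ(8)) = (3,8) ∈ E(G2) ✓
  (1,2) → (φ(1),φ(2)) = (2,5) ∈ E(G2) ✓
  (1,5) → (φ(1),φ(5)) = (5,7) ∈ E(G2) ✓
  (1,8) → (φ(1),φ(8)) = (5,8) ∈ E(G2) ✓
  (2,5) → (φ(2),φ(5)) = (2,7) ∈ E(G2) ✓
  (2,6) → (φ(2),φ(6)) = (2,6) ∈ E(G2) ✓
  (2,7) → (φ(2),φ(7)) = (2,4) ∈ E(G2) ✓
  (2,8) → (φ(2),φ(8)) = (2,8) ∈ E(G2) ✓
  (3,4) → (φ(3),φ(4)) = (0,1) ∈ E(G2) ✓
  (3,6) → (φ(3),φ(6)) = (0,6) ∈ E(G2) ✓
  (3,7) → (φ(3),φ(7)) = (0,4) ∈ E(G2) ✓
  (3,8) → (φ(3),φ(8)) = (0,8) ∈ E(G2) ✓
  (4,5) → (φ(4),φ(5)) = (1,7) ∈ E(G2) ✓
  (4,6) → (φ(4),φ(6)) = (1,6) ∈ E(G2) ✓
  (5,8) → (φ(5),φ(8)) = (7,8) ∈ E(G2) ✓
All 19 edges of G1 map to edges of G2, and |E(G1)| = |E(G2)| = 19, so φ is a bijection on edges as well as vertices. Hence G1 ≅ G2.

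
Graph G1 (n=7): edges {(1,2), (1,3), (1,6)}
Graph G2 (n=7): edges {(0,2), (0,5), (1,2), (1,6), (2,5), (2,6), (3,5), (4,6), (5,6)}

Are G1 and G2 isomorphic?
No, not isomorphic

The graphs are NOT isomorphic.

Counting triangles (3-cliques): G1 has 0, G2 has 3.
Triangle count is an isomorphism invariant, so differing triangle counts rule out isomorphism.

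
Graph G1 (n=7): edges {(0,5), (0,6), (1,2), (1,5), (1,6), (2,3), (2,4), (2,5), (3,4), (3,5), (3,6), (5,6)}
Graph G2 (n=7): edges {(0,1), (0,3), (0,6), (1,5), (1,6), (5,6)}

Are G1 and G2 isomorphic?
No, not isomorphic

The graphs are NOT isomorphic.

Connected components of G1: 1 component(s) with vertex sets [[0, 1, 2, 3, 4, 5, 6]], sizes [7].
Connected components of G2: 3 component(s) with vertex sets [[2], [4], [0, 1, 3, 5, 6]], sizes [1, 1, 5].
The number of connected components (and the multiset of component sizes) is an isomorphism invariant — an isomorphism maps each component of G1 bijectively onto a component of G2. Since G1 has 1 component(s) and G2 has 3, they cannot be isomorphic.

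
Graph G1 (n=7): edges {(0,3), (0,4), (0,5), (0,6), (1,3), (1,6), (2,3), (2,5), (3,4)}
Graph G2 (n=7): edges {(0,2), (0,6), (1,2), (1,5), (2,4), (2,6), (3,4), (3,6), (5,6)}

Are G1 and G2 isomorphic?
Yes, isomorphic

The graphs are isomorphic.
One valid mapping φ: V(G1) → V(G2): 0→6, 1→4, 2→1, 3→2, 4→0, 5→5, 6→3

Verify φ preserves adjacency — for each edge of G1, its image is an edge of G2:
  (0,3) → (φ(0),φ(3)) = (2,6) ∈ E(G2) ✓
  (0,4) → (φ(0),φ(4)) = (0,6) ∈ E(G2) ✓
  (0,5) → (φ(0),φ(5)) = (5,6) ∈ E(G2) ✓
  (0,6) → (φ(0),φ(6)) = (3,6) ∈ E(G2) ✓
  (1,3) → (φ(1),φ(3)) = (2,4) ∈ E(G2) ✓
  (1,6) → (φ(1),φ(6)) = (3,4) ∈ E(G2) ✓
  (2,3) → (φ(2),φ(3)) = (1,2) ∈ E(G2) ✓
  (2,5) → (φ(2),φ(5)) = (1,5) ∈ E(G2) ✓
  (3,4) → (φ(3),φ(4)) = (0,2) ∈ E(G2) ✓
All 9 edges of G1 map to edges of G2, and |E(G1)| = |E(G2)| = 9, so φ is a bijection on edges as well as vertices. Hence G1 ≅ G2.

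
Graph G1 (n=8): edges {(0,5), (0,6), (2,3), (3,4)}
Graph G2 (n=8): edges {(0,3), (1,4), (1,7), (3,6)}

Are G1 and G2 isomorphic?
Yes, isomorphic

The graphs are isomorphic.
One valid mapping φ: V(G1) → V(G2): 0→3, 1→2, 2→7, 3→1, 4→4, 5→6, 6→0, 7→5

Verify φ preserves adjacency — for each edge of G1, its image is an edge of G2:
  (0,5) → (φ(0),φ(5)) = (3,6) ∈ E(G2) ✓
  (0,6) → (φ(0),φ(6)) = (0,3) ∈ E(G2) ✓
  (2,3) → (φ(2),φ(3)) = (1,7) ∈ E(G2) ✓
  (3,4) → (φ(3),φ(4)) = (1,4) ∈ E(G2) ✓
All 4 edges of G1 map to edges of G2, and |E(G1)| = |E(G2)| = 4, so φ is a bijection on edges as well as vertices. Hence G1 ≅ G2.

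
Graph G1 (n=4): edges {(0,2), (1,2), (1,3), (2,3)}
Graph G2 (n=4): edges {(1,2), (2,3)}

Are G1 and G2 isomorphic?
No, not isomorphic

The graphs are NOT isomorphic.

Counting triangles (3-cliques): G1 has 1, G2 has 0.
Triangle count is an isomorphism invariant, so differing triangle counts rule out isomorphism.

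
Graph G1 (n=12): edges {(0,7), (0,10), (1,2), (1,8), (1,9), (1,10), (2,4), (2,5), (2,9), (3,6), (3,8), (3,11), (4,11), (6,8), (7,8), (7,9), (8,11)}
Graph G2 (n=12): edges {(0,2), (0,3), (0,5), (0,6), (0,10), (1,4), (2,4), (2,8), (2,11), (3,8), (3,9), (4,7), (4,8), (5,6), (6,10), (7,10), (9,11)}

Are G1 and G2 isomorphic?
Yes, isomorphic

The graphs are isomorphic.
One valid mapping φ: V(G1) → V(G2): 0→9, 1→2, 2→4, 3→6, 4→7, 5→1, 6→5, 7→3, 8→0, 9→8, 10→11, 11→10

Verify φ preserves adjacency — for each edge of G1, its image is an edge of G2:
  (0,7) → (φ(0),φ(7)) = (3,9) ∈ E(G2) ✓
  (0,10) → (φ(0),φ(10)) = (9,11) ∈ E(G2) ✓
  (1,2) → (φ(1),φ(2)) = (2,4) ∈ E(G2) ✓
  (1,8) → (φ(1),φ(8)) = (0,2) ∈ E(G2) ✓
  (1,9) → (φ(1),φ(9)) = (2,8) ∈ E(G2) ✓
  (1,10) → (φ(1),φ(10)) = (2,11) ∈ E(G2) ✓
  (2,4) → (φ(2),φ(4)) = (4,7) ∈ E(G2) ✓
  (2,5) → (φ(2),φ(5)) = (1,4) ∈ E(G2) ✓
  (2,9) → (φ(2),φ(9)) = (4,8) ∈ E(G2) ✓
  (3,6) → (φ(3),φ(6)) = (5,6) ∈ E(G2) ✓
  (3,8) → (φ(3),φ(8)) = (0,6) ∈ E(G2) ✓
  (3,11) → (φ(3),φ(11)) = (6,10) ∈ E(G2) ✓
  (4,11) → (φ(4),φ(11)) = (7,10) ∈ E(G2) ✓
  (6,8) → (φ(6),φ(8)) = (0,5) ∈ E(G2) ✓
  (7,8) → (φ(7),φ(8)) = (0,3) ∈ E(G2) ✓
  (7,9) → (φ(7),φ(9)) = (3,8) ∈ E(G2) ✓
  (8,11) → (φ(8),φ(11)) = (0,10) ∈ E(G2) ✓
All 17 edges of G1 map to edges of G2, and |E(G1)| = |E(G2)| = 17, so φ is a bijection on edges as well as vertices. Hence G1 ≅ G2.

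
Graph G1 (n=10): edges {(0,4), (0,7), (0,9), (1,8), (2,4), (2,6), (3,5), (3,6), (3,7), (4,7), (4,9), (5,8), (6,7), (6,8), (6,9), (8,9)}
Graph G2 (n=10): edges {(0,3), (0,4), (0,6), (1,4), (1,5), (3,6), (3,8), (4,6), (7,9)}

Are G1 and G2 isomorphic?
No, not isomorphic

The graphs are NOT isomorphic.

Connected components of G1: 1 component(s) with vertex sets [[0, 1, 2, 3, 4, 5, 6, 7, 8, 9]], sizes [10].
Connected components of G2: 3 component(s) with vertex sets [[2], [7, 9], [0, 1, 3, 4, 5, 6, 8]], sizes [1, 2, 7].
The number of connected components (and the multiset of component sizes) is an isomorphism invariant — an isomorphism maps each component of G1 bijectively onto a component of G2. Since G1 has 1 component(s) and G2 has 3, they cannot be isomorphic.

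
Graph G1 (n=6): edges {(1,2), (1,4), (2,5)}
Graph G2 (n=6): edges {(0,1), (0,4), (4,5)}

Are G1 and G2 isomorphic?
Yes, isomorphic

The graphs are isomorphic.
One valid mapping φ: V(G1) → V(G2): 0→3, 1→4, 2→0, 3→2, 4→5, 5→1

Verify φ preserves adjacency — for each edge of G1, its image is an edge of G2:
  (1,2) → (φ(1),φ(2)) = (0,4) ∈ E(G2) ✓
  (1,4) → (φ(1),φ(4)) = (4,5) ∈ E(G2) ✓
  (2,5) → (φ(2),φ(5)) = (0,1) ∈ E(G2) ✓
All 3 edges of G1 map to edges of G2, and |E(G1)| = |E(G2)| = 3, so φ is a bijection on edges as well as vertices. Hence G1 ≅ G2.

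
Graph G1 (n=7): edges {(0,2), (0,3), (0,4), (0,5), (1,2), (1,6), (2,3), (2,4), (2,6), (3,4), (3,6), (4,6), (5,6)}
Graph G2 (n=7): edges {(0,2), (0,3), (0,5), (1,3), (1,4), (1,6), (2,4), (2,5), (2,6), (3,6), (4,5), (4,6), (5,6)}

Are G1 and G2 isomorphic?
No, not isomorphic

The graphs are NOT isomorphic.

Counting triangles (3-cliques): G1 has 8, G2 has 7.
Triangle count is an isomorphism invariant, so differing triangle counts rule out isomorphism.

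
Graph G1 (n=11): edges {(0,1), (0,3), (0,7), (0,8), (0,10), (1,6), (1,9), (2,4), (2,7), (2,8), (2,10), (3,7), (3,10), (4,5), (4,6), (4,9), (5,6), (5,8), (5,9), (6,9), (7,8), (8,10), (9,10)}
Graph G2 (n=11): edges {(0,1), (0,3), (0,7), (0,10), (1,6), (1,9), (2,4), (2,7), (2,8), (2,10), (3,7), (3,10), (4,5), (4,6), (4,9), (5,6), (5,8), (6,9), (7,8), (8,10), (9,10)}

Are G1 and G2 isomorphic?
No, not isomorphic

The graphs are NOT isomorphic.

Counting edges: G1 has 23 edge(s); G2 has 21 edge(s).
Edge count is an isomorphism invariant (a bijection on vertices induces a bijection on edges), so differing edge counts rule out isomorphism.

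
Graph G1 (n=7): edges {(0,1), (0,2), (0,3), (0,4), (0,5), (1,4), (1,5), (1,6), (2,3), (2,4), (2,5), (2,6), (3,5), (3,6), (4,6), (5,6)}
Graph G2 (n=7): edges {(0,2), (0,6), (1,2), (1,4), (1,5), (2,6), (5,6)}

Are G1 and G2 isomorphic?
No, not isomorphic

The graphs are NOT isomorphic.

Counting triangles (3-cliques): G1 has 13, G2 has 1.
Triangle count is an isomorphism invariant, so differing triangle counts rule out isomorphism.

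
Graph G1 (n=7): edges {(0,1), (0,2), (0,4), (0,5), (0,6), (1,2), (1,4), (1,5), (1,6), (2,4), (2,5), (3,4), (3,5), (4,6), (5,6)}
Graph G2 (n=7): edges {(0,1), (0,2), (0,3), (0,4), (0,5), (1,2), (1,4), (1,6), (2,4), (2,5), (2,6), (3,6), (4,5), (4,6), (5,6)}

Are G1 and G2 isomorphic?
Yes, isomorphic

The graphs are isomorphic.
One valid mapping φ: V(G1) → V(G2): 0→2, 1→4, 2→5, 3→3, 4→6, 5→0, 6→1

Verify φ preserves adjacency — for each edge of G1, its image is an edge of G2:
  (0,1) → (φ(0),φ(1)) = (2,4) ∈ E(G2) ✓
  (0,2) → (φ(0),φ(2)) = (2,5) ∈ E(G2) ✓
  (0,4) → (φ(0),φ(4)) = (2,6) ∈ E(G2) ✓
  (0,5) → (φ(0),φ(5)) = (0,2) ∈ E(G2) ✓
  (0,6) → (φ(0),φ(6)) = (1,2) ∈ E(G2) ✓
  (1,2) → (φ(1),φ(2)) = (4,5) ∈ E(G2) ✓
  (1,4) → (φ(1),φ(4)) = (4,6) ∈ E(G2) ✓
  (1,5) → (φ(1),φ(5)) = (0,4) ∈ E(G2) ✓
  (1,6) → (φ(1),φ(6)) = (1,4) ∈ E(G2) ✓
  (2,4) → (φ(2),φ(4)) = (5,6) ∈ E(G2) ✓
  (2,5) → (φ(2),φ(5)) = (0,5) ∈ E(G2) ✓
  (3,4) → (φ(3),φ(4)) = (3,6) ∈ E(G2) ✓
  (3,5) → (φ(3),φ(5)) = (0,3) ∈ E(G2) ✓
  (4,6) → (φ(4),φ(6)) = (1,6) ∈ E(G2) ✓
  (5,6) → (φ(5),φ(6)) = (0,1) ∈ E(G2) ✓
All 15 edges of G1 map to edges of G2, and |E(G1)| = |E(G2)| = 15, so φ is a bijection on edges as well as vertices. Hence G1 ≅ G2.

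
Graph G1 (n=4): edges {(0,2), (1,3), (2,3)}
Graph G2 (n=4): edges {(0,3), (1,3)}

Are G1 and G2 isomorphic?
No, not isomorphic

The graphs are NOT isomorphic.

Connected components of G1: 1 component(s) with vertex sets [[0, 1, 2, 3]], sizes [4].
Connected components of G2: 2 component(s) with vertex sets [[2], [0, 1, 3]], sizes [1, 3].
The number of connected components (and the multiset of component sizes) is an isomorphism invariant — an isomorphism maps each component of G1 bijectively onto a component of G2. Since G1 has 1 component(s) and G2 has 2, they cannot be isomorphic.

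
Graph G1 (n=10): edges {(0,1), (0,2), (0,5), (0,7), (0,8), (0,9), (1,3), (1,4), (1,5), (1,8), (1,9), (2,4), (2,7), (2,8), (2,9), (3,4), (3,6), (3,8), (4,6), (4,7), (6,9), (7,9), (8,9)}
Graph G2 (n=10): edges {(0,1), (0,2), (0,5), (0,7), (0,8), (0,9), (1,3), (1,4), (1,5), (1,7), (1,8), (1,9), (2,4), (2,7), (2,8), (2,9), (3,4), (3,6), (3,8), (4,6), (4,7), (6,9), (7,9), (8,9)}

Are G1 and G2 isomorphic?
No, not isomorphic

The graphs are NOT isomorphic.

Counting edges: G1 has 23 edge(s); G2 has 24 edge(s).
Edge count is an isomorphism invariant (a bijection on vertices induces a bijection on edges), so differing edge counts rule out isomorphism.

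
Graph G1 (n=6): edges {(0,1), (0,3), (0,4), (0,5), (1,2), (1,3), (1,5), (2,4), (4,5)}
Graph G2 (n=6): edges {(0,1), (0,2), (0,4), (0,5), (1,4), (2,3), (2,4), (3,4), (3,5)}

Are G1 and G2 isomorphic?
Yes, isomorphic

The graphs are isomorphic.
One valid mapping φ: V(G1) → V(G2): 0→4, 1→0, 2→5, 3→1, 4→3, 5→2

Verify φ preserves adjacency — for each edge of G1, its image is an edge of G2:
  (0,1) → (φ(0),φ(1)) = (0,4) ∈ E(G2) ✓
  (0,3) → (φ(0),φ(3)) = (1,4) ∈ E(G2) ✓
  (0,4) → (φ(0),φ(4)) = (3,4) ∈ E(G2) ✓
  (0,5) → (φ(0),φ(5)) = (2,4) ∈ E(G2) ✓
  (1,2) → (φ(1),φ(2)) = (0,5) ∈ E(G2) ✓
  (1,3) → (φ(1),φ(3)) = (0,1) ∈ E(G2) ✓
  (1,5) → (φ(1),φ(5)) = (0,2) ∈ E(G2) ✓
  (2,4) → (φ(2),φ(4)) = (3,5) ∈ E(G2) ✓
  (4,5) → (φ(4),φ(5)) = (2,3) ∈ E(G2) ✓
All 9 edges of G1 map to edges of G2, and |E(G1)| = |E(G2)| = 9, so φ is a bijection on edges as well as vertices. Hence G1 ≅ G2.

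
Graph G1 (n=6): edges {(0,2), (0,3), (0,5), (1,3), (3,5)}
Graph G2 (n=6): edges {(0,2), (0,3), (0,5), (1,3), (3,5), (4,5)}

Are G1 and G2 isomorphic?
No, not isomorphic

The graphs are NOT isomorphic.

Counting edges: G1 has 5 edge(s); G2 has 6 edge(s).
Edge count is an isomorphism invariant (a bijection on vertices induces a bijection on edges), so differing edge counts rule out isomorphism.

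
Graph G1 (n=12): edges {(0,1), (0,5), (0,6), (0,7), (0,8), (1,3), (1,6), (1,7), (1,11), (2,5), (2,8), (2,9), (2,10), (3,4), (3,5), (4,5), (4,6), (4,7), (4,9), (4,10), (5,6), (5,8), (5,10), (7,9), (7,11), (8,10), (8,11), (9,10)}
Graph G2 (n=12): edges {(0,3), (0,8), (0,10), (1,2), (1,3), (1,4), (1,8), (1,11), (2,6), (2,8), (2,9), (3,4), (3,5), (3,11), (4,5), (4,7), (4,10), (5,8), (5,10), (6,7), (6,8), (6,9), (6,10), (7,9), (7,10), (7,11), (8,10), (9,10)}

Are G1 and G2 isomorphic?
Yes, isomorphic

The graphs are isomorphic.
One valid mapping φ: V(G1) → V(G2): 0→4, 1→3, 2→9, 3→0, 4→8, 5→10, 6→5, 7→1, 8→7, 9→2, 10→6, 11→11

Verify φ preserves adjacency — for each edge of G1, its image is an edge of G2:
  (0,1) → (φ(0),φ(1)) = (3,4) ∈ E(G2) ✓
  (0,5) → (φ(0),φ(5)) = (4,10) ∈ E(G2) ✓
  (0,6) → (φ(0),φ(6)) = (4,5) ∈ E(G2) ✓
  (0,7) → (φ(0),φ(7)) = (1,4) ∈ E(G2) ✓
  (0,8) → (φ(0),φ(8)) = (4,7) ∈ E(G2) ✓
  (1,3) → (φ(1),φ(3)) = (0,3) ∈ E(G2) ✓
  (1,6) → (φ(1),φ(6)) = (3,5) ∈ E(G2) ✓
  (1,7) → (φ(1),φ(7)) = (1,3) ∈ E(G2) ✓
  (1,11) → (φ(1),φ(11)) = (3,11) ∈ E(G2) ✓
  (2,5) → (φ(2),φ(5)) = (9,10) ∈ E(G2) ✓
  (2,8) → (φ(2),φ(8)) = (7,9) ∈ E(G2) ✓
  (2,9) → (φ(2),φ(9)) = (2,9) ∈ E(G2) ✓
  (2,10) → (φ(2),φ(10)) = (6,9) ∈ E(G2) ✓
  (3,4) → (φ(3),φ(4)) = (0,8) ∈ E(G2) ✓
  (3,5) → (φ(3),φ(5)) = (0,10) ∈ E(G2) ✓
  (4,5) → (φ(4),φ(5)) = (8,10) ∈ E(G2) ✓
  (4,6) → (φ(4),φ(6)) = (5,8) ∈ E(G2) ✓
  (4,7) → (φ(4),φ(7)) = (1,8) ∈ E(G2) ✓
  (4,9) → (φ(4),φ(9)) = (2,8) ∈ E(G2) ✓
  (4,10) → (φ(4),φ(10)) = (6,8) ∈ E(G2) ✓
  (5,6) → (φ(5),φ(6)) = (5,10) ∈ E(G2) ✓
  (5,8) → (φ(5),φ(8)) = (7,10) ∈ E(G2) ✓
  (5,10) → (φ(5),φ(10)) = (6,10) ∈ E(G2) ✓
  (7,9) → (φ(7),φ(9)) = (1,2) ∈ E(G2) ✓
  (7,11) → (φ(7),φ(11)) = (1,11) ∈ E(G2) ✓
  (8,10) → (φ(8),φ(10)) = (6,7) ∈ E(G2) ✓
  (8,11) → (φ(8),φ(11)) = (7,11) ∈ E(G2) ✓
  (9,10) → (φ(9),φ(10)) = (2,6) ∈ E(G2) ✓
All 28 edges of G1 map to edges of G2, and |E(G1)| = |E(G2)| = 28, so φ is a bijection on edges as well as vertices. Hence G1 ≅ G2.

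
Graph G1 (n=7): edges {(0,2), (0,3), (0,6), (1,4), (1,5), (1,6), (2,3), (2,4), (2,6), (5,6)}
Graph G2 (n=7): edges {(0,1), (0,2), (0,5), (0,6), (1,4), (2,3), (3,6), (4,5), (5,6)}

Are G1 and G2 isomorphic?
No, not isomorphic

The graphs are NOT isomorphic.

Degrees in G1: deg(0)=3, deg(1)=3, deg(2)=4, deg(3)=2, deg(4)=2, deg(5)=2, deg(6)=4.
Sorted degree sequence of G1: [4, 4, 3, 3, 2, 2, 2].
Degrees in G2: deg(0)=4, deg(1)=2, deg(2)=2, deg(3)=2, deg(4)=2, deg(5)=3, deg(6)=3.
Sorted degree sequence of G2: [4, 3, 3, 2, 2, 2, 2].
The (sorted) degree sequence is an isomorphism invariant, so since G1 and G2 have different degree sequences they cannot be isomorphic.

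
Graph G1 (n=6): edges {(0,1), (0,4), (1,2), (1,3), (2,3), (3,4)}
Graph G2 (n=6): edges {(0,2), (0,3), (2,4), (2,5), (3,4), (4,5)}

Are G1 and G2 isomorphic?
Yes, isomorphic

The graphs are isomorphic.
One valid mapping φ: V(G1) → V(G2): 0→0, 1→2, 2→5, 3→4, 4→3, 5→1

Verify φ preserves adjacency — for each edge of G1, its image is an edge of G2:
  (0,1) → (φ(0),φ(1)) = (0,2) ∈ E(G2) ✓
  (0,4) → (φ(0),φ(4)) = (0,3) ∈ E(G2) ✓
  (1,2) → (φ(1),φ(2)) = (2,5) ∈ E(G2) ✓
  (1,3) → (φ(1),φ(3)) = (2,4) ∈ E(G2) ✓
  (2,3) → (φ(2),φ(3)) = (4,5) ∈ E(G2) ✓
  (3,4) → (φ(3),φ(4)) = (3,4) ∈ E(G2) ✓
All 6 edges of G1 map to edges of G2, and |E(G1)| = |E(G2)| = 6, so φ is a bijection on edges as well as vertices. Hence G1 ≅ G2.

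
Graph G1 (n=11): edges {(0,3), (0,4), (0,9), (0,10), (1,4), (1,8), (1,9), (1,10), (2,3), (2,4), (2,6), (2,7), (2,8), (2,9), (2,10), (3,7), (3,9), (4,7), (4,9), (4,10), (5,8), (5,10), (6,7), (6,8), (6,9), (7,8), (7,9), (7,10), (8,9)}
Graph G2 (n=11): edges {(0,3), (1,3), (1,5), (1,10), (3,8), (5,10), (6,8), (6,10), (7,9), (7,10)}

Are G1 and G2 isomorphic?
No, not isomorphic

The graphs are NOT isomorphic.

Connected components of G1: 1 component(s) with vertex sets [[0, 1, 2, 3, 4, 5, 6, 7, 8, 9, 10]], sizes [11].
Connected components of G2: 3 component(s) with vertex sets [[2], [4], [0, 1, 3, 5, 6, 7, 8, 9, 10]], sizes [1, 1, 9].
The number of connected components (and the multiset of component sizes) is an isomorphism invariant — an isomorphism maps each component of G1 bijectively onto a component of G2. Since G1 has 1 component(s) and G2 has 3, they cannot be isomorphic.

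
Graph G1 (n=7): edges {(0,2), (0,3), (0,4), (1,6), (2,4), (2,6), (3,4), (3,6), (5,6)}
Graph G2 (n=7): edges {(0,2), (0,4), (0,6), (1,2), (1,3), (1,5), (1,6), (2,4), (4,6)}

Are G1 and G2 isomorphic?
Yes, isomorphic

The graphs are isomorphic.
One valid mapping φ: V(G1) → V(G2): 0→0, 1→5, 2→2, 3→6, 4→4, 5→3, 6→1

Verify φ preserves adjacency — for each edge of G1, its image is an edge of G2:
  (0,2) → (φ(0),φ(2)) = (0,2) ∈ E(G2) ✓
  (0,3) → (φ(0),φ(3)) = (0,6) ∈ E(G2) ✓
  (0,4) → (φ(0),φ(4)) = (0,4) ∈ E(G2) ✓
  (1,6) → (φ(1),φ(6)) = (1,5) ∈ E(G2) ✓
  (2,4) → (φ(2),φ(4)) = (2,4) ∈ E(G2) ✓
  (2,6) → (φ(2),φ(6)) = (1,2) ∈ E(G2) ✓
  (3,4) → (φ(3),φ(4)) = (4,6) ∈ E(G2) ✓
  (3,6) → (φ(3),φ(6)) = (1,6) ∈ E(G2) ✓
  (5,6) → (φ(5),φ(6)) = (1,3) ∈ E(G2) ✓
All 9 edges of G1 map to edges of G2, and |E(G1)| = |E(G2)| = 9, so φ is a bijection on edges as well as vertices. Hence G1 ≅ G2.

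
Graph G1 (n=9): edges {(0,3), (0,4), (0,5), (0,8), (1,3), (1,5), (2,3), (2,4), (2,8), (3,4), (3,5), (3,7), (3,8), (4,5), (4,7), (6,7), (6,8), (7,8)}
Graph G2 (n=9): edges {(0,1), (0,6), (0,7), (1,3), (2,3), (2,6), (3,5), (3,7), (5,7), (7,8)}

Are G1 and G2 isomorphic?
No, not isomorphic

The graphs are NOT isomorphic.

Connected components of G1: 1 component(s) with vertex sets [[0, 1, 2, 3, 4, 5, 6, 7, 8]], sizes [9].
Connected components of G2: 2 component(s) with vertex sets [[4], [0, 1, 2, 3, 5, 6, 7, 8]], sizes [1, 8].
The number of connected components (and the multiset of component sizes) is an isomorphism invariant — an isomorphism maps each component of G1 bijectively onto a component of G2. Since G1 has 1 component(s) and G2 has 2, they cannot be isomorphic.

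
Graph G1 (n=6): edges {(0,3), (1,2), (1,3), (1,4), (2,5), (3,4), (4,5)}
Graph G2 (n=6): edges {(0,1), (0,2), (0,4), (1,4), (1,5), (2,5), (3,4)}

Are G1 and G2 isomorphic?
Yes, isomorphic

The graphs are isomorphic.
One valid mapping φ: V(G1) → V(G2): 0→3, 1→1, 2→5, 3→4, 4→0, 5→2

Verify φ preserves adjacency — for each edge of G1, its image is an edge of G2:
  (0,3) → (φ(0),φ(3)) = (3,4) ∈ E(G2) ✓
  (1,2) → (φ(1),φ(2)) = (1,5) ∈ E(G2) ✓
  (1,3) → (φ(1),φ(3)) = (1,4) ∈ E(G2) ✓
  (1,4) → (φ(1),φ(4)) = (0,1) ∈ E(G2) ✓
  (2,5) → (φ(2),φ(5)) = (2,5) ∈ E(G2) ✓
  (3,4) → (φ(3),φ(4)) = (0,4) ∈ E(G2) ✓
  (4,5) → (φ(4),φ(5)) = (0,2) ∈ E(G2) ✓
All 7 edges of G1 map to edges of G2, and |E(G1)| = |E(G2)| = 7, so φ is a bijection on edges as well as vertices. Hence G1 ≅ G2.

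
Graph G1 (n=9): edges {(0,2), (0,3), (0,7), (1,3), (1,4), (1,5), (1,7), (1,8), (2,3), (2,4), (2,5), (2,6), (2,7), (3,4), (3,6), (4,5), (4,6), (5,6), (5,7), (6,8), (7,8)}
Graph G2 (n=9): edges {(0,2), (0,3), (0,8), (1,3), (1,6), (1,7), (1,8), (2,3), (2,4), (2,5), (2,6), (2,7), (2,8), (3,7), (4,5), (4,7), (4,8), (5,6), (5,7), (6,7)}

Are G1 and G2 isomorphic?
No, not isomorphic

The graphs are NOT isomorphic.

Counting triangles (3-cliques): G1 has 14, G2 has 13.
Triangle count is an isomorphism invariant, so differing triangle counts rule out isomorphism.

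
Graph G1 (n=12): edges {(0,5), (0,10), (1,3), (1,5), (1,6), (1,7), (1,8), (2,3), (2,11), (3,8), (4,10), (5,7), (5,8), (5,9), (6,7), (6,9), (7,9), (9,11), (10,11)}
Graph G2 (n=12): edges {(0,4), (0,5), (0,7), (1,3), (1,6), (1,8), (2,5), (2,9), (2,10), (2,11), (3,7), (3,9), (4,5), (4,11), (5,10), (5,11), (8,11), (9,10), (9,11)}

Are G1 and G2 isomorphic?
Yes, isomorphic

The graphs are isomorphic.
One valid mapping φ: V(G1) → V(G2): 0→8, 1→5, 2→7, 3→0, 4→6, 5→11, 6→10, 7→2, 8→4, 9→9, 10→1, 11→3

Verify φ preserves adjacency — for each edge of G1, its image is an edge of G2:
  (0,5) → (φ(0),φ(5)) = (8,11) ∈ E(G2) ✓
  (0,10) → (φ(0),φ(10)) = (1,8) ∈ E(G2) ✓
  (1,3) → (φ(1),φ(3)) = (0,5) ∈ E(G2) ✓
  (1,5) → (φ(1),φ(5)) = (5,11) ∈ E(G2) ✓
  (1,6) → (φ(1),φ(6)) = (5,10) ∈ E(G2) ✓
  (1,7) → (φ(1),φ(7)) = (2,5) ∈ E(G2) ✓
  (1,8) → (φ(1),φ(8)) = (4,5) ∈ E(G2) ✓
  (2,3) → (φ(2),φ(3)) = (0,7) ∈ E(G2) ✓
  (2,11) → (φ(2),φ(11)) = (3,7) ∈ E(G2) ✓
  (3,8) → (φ(3),φ(8)) = (0,4) ∈ E(G2) ✓
  (4,10) → (φ(4),φ(10)) = (1,6) ∈ E(G2) ✓
  (5,7) → (φ(5),φ(7)) = (2,11) ∈ E(G2) ✓
  (5,8) → (φ(5),φ(8)) = (4,11) ∈ E(G2) ✓
  (5,9) → (φ(5),φ(9)) = (9,11) ∈ E(G2) ✓
  (6,7) → (φ(6),φ(7)) = (2,10) ∈ E(G2) ✓
  (6,9) → (φ(6),φ(9)) = (9,10) ∈ E(G2) ✓
  (7,9) → (φ(7),φ(9)) = (2,9) ∈ E(G2) ✓
  (9,11) → (φ(9),φ(11)) = (3,9) ∈ E(G2) ✓
  (10,11) → (φ(10),φ(11)) = (1,3) ∈ E(G2) ✓
All 19 edges of G1 map to edges of G2, and |E(G1)| = |E(G2)| = 19, so φ is a bijection on edges as well as vertices. Hence G1 ≅ G2.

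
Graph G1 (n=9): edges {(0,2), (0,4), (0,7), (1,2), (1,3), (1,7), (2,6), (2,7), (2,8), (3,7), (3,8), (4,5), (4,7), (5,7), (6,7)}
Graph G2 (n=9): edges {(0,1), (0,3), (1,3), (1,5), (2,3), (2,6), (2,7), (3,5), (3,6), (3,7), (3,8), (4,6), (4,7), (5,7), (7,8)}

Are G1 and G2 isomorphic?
Yes, isomorphic

The graphs are isomorphic.
One valid mapping φ: V(G1) → V(G2): 0→5, 1→2, 2→7, 3→6, 4→1, 5→0, 6→8, 7→3, 8→4

Verify φ preserves adjacency — for each edge of G1, its image is an edge of G2:
  (0,2) → (φ(0),φ(2)) = (5,7) ∈ E(G2) ✓
  (0,4) → (φ(0),φ(4)) = (1,5) ∈ E(G2) ✓
  (0,7) → (φ(0),φ(7)) = (3,5) ∈ E(G2) ✓
  (1,2) → (φ(1),φ(2)) = (2,7) ∈ E(G2) ✓
  (1,3) → (φ(1),φ(3)) = (2,6) ∈ E(G2) ✓
  (1,7) → (φ(1),φ(7)) = (2,3) ∈ E(G2) ✓
  (2,6) → (φ(2),φ(6)) = (7,8) ∈ E(G2) ✓
  (2,7) → (φ(2),φ(7)) = (3,7) ∈ E(G2) ✓
  (2,8) → (φ(2),φ(8)) = (4,7) ∈ E(G2) ✓
  (3,7) → (φ(3),φ(7)) = (3,6) ∈ E(G2) ✓
  (3,8) → (φ(3),φ(8)) = (4,6) ∈ E(G2) ✓
  (4,5) → (φ(4),φ(5)) = (0,1) ∈ E(G2) ✓
  (4,7) → (φ(4),φ(7)) = (1,3) ∈ E(G2) ✓
  (5,7) → (φ(5),φ(7)) = (0,3) ∈ E(G2) ✓
  (6,7) → (φ(6),φ(7)) = (3,8) ∈ E(G2) ✓
All 15 edges of G1 map to edges of G2, and |E(G1)| = |E(G2)| = 15, so φ is a bijection on edges as well as vertices. Hence G1 ≅ G2.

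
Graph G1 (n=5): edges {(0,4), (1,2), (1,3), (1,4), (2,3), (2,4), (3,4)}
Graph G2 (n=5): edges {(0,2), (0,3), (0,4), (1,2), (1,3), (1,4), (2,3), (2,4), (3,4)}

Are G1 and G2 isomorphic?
No, not isomorphic

The graphs are NOT isomorphic.

Counting edges: G1 has 7 edge(s); G2 has 9 edge(s).
Edge count is an isomorphism invariant (a bijection on vertices induces a bijection on edges), so differing edge counts rule out isomorphism.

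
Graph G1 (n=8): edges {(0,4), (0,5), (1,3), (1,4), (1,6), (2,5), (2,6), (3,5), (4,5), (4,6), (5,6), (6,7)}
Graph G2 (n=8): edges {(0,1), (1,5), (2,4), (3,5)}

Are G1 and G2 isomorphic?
No, not isomorphic

The graphs are NOT isomorphic.

Connected components of G1: 1 component(s) with vertex sets [[0, 1, 2, 3, 4, 5, 6, 7]], sizes [8].
Connected components of G2: 4 component(s) with vertex sets [[6], [7], [2, 4], [0, 1, 3, 5]], sizes [1, 1, 2, 4].
The number of connected components (and the multiset of component sizes) is an isomorphism invariant — an isomorphism maps each component of G1 bijectively onto a component of G2. Since G1 has 1 component(s) and G2 has 4, they cannot be isomorphic.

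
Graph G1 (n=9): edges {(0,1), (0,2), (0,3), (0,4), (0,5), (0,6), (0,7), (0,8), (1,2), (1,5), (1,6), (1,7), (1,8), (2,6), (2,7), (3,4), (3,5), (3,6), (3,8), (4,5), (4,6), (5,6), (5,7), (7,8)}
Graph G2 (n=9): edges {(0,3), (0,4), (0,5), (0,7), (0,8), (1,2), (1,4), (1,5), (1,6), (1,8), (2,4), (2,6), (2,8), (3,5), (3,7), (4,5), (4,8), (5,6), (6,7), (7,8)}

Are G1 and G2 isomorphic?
No, not isomorphic

The graphs are NOT isomorphic.

Counting triangles (3-cliques): G1 has 25, G2 has 12.
Triangle count is an isomorphism invariant, so differing triangle counts rule out isomorphism.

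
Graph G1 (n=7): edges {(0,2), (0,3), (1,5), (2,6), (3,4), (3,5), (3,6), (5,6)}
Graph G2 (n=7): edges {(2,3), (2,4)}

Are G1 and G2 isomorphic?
No, not isomorphic

The graphs are NOT isomorphic.

Connected components of G1: 1 component(s) with vertex sets [[0, 1, 2, 3, 4, 5, 6]], sizes [7].
Connected components of G2: 5 component(s) with vertex sets [[0], [1], [5], [6], [2, 3, 4]], sizes [1, 1, 1, 1, 3].
The number of connected components (and the multiset of component sizes) is an isomorphism invariant — an isomorphism maps each component of G1 bijectively onto a component of G2. Since G1 has 1 component(s) and G2 has 5, they cannot be isomorphic.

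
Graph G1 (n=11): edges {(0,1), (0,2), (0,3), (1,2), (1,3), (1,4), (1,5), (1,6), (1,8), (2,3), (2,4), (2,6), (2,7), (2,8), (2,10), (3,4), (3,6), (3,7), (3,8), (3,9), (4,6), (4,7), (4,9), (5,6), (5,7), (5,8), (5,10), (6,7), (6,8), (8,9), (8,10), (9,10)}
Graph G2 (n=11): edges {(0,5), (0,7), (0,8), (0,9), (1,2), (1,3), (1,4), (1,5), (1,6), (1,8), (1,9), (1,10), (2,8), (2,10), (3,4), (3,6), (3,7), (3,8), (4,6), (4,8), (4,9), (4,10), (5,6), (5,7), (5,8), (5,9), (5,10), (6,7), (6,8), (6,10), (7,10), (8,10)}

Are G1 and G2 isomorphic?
Yes, isomorphic

The graphs are isomorphic.
One valid mapping φ: V(G1) → V(G2): 0→2, 1→10, 2→8, 3→1, 4→4, 5→7, 6→6, 7→3, 8→5, 9→9, 10→0

Verify φ preserves adjacency — for each edge of G1, its image is an edge of G2:
  (0,1) → (φ(0),φ(1)) = (2,10) ∈ E(G2) ✓
  (0,2) → (φ(0),φ(2)) = (2,8) ∈ E(G2) ✓
  (0,3) → (φ(0),φ(3)) = (1,2) ∈ E(G2) ✓
  (1,2) → (φ(1),φ(2)) = (8,10) ∈ E(G2) ✓
  (1,3) → (φ(1),φ(3)) = (1,10) ∈ E(G2) ✓
  (1,4) → (φ(1),φ(4)) = (4,10) ∈ E(G2) ✓
  (1,5) → (φ(1),φ(5)) = (7,10) ∈ E(G2) ✓
  (1,6) → (φ(1),φ(6)) = (6,10) ∈ E(G2) ✓
  (1,8) → (φ(1),φ(8)) = (5,10) ∈ E(G2) ✓
  (2,3) → (φ(2),φ(3)) = (1,8) ∈ E(G2) ✓
  (2,4) → (φ(2),φ(4)) = (4,8) ∈ E(G2) ✓
  (2,6) → (φ(2),φ(6)) = (6,8) ∈ E(G2) ✓
  (2,7) → (φ(2),φ(7)) = (3,8) ∈ E(G2) ✓
  (2,8) → (φ(2),φ(8)) = (5,8) ∈ E(G2) ✓
  (2,10) → (φ(2),φ(10)) = (0,8) ∈ E(G2) ✓
  (3,4) → (φ(3),φ(4)) = (1,4) ∈ E(G2) ✓
  (3,6) → (φ(3),φ(6)) = (1,6) ∈ E(G2) ✓
  (3,7) → (φ(3),φ(7)) = (1,3) ∈ E(G2) ✓
  (3,8) → (φ(3),φ(8)) = (1,5) ∈ E(G2) ✓
  (3,9) → (φ(3),φ(9)) = (1,9) ∈ E(G2) ✓
  (4,6) → (φ(4),φ(6)) = (4,6) ∈ E(G2) ✓
  (4,7) → (φ(4),φ(7)) = (3,4) ∈ E(G2) ✓
  (4,9) → (φ(4),φ(9)) = (4,9) ∈ E(G2) ✓
  (5,6) → (φ(5),φ(6)) = (6,7) ∈ E(G2) ✓
  (5,7) → (φ(5),φ(7)) = (3,7) ∈ E(G2) ✓
  (5,8) → (φ(5),φ(8)) = (5,7) ∈ E(G2) ✓
  (5,10) → (φ(5),φ(10)) = (0,7) ∈ E(G2) ✓
  (6,7) → (φ(6),φ(7)) = (3,6) ∈ E(G2) ✓
  (6,8) → (φ(6),φ(8)) = (5,6) ∈ E(G2) ✓
  (8,9) → (φ(8),φ(9)) = (5,9) ∈ E(G2) ✓
  (8,10) → (φ(8),φ(10)) = (0,5) ∈ E(G2) ✓
  (9,10) → (φ(9),φ(10)) = (0,9) ∈ E(G2) ✓
All 32 edges of G1 map to edges of G2, and |E(G1)| = |E(G2)| = 32, so φ is a bijection on edges as well as vertices. Hence G1 ≅ G2.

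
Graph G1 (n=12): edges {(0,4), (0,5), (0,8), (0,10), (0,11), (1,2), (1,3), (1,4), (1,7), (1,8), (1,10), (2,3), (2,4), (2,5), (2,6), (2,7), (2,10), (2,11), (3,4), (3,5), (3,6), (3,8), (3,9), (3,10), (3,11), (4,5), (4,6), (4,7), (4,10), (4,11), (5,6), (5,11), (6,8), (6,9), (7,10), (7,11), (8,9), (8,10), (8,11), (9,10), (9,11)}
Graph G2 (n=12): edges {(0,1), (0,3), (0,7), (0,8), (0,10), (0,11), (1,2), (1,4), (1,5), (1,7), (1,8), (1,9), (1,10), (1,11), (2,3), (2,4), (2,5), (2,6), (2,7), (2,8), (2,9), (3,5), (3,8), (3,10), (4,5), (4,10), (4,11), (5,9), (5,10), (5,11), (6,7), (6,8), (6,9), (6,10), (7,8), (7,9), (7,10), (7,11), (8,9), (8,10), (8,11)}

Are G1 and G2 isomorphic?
Yes, isomorphic

The graphs are isomorphic.
One valid mapping φ: V(G1) → V(G2): 0→3, 1→9, 2→7, 3→1, 4→8, 5→0, 6→11, 7→6, 8→5, 9→4, 10→2, 11→10

Verify φ preserves adjacency — for each edge of G1, its image is an edge of G2:
  (0,4) → (φ(0),φ(4)) = (3,8) ∈ E(G2) ✓
  (0,5) → (φ(0),φ(5)) = (0,3) ∈ E(G2) ✓
  (0,8) → (φ(0),φ(8)) = (3,5) ∈ E(G2) ✓
  (0,10) → (φ(0),φ(10)) = (2,3) ∈ E(G2) ✓
  (0,11) → (φ(0),φ(11)) = (3,10) ∈ E(G2) ✓
  (1,2) → (φ(1),φ(2)) = (7,9) ∈ E(G2) ✓
  (1,3) → (φ(1),φ(3)) = (1,9) ∈ E(G2) ✓
  (1,4) → (φ(1),φ(4)) = (8,9) ∈ E(G2) ✓
  (1,7) → (φ(1),φ(7)) = (6,9) ∈ E(G2) ✓
  (1,8) → (φ(1),φ(8)) = (5,9) ∈ E(G2) ✓
  (1,10) → (φ(1),φ(10)) = (2,9) ∈ E(G2) ✓
  (2,3) → (φ(2),φ(3)) = (1,7) ∈ E(G2) ✓
  (2,4) → (φ(2),φ(4)) = (7,8) ∈ E(G2) ✓
  (2,5) → (φ(2),φ(5)) = (0,7) ∈ E(G2) ✓
  (2,6) → (φ(2),φ(6)) = (7,11) ∈ E(G2) ✓
  (2,7) → (φ(2),φ(7)) = (6,7) ∈ E(G2) ✓
  (2,10) → (φ(2),φ(10)) = (2,7) ∈ E(G2) ✓
  (2,11) → (φ(2),φ(11)) = (7,10) ∈ E(G2) ✓
  (3,4) → (φ(3),φ(4)) = (1,8) ∈ E(G2) ✓
  (3,5) → (φ(3),φ(5)) = (0,1) ∈ E(G2) ✓
  (3,6) → (φ(3),φ(6)) = (1,11) ∈ E(G2) ✓
  (3,8) → (φ(3),φ(8)) = (1,5) ∈ E(G2) ✓
  (3,9) → (φ(3),φ(9)) = (1,4) ∈ E(G2) ✓
  (3,10) → (φ(3),φ(10)) = (1,2) ∈ E(G2) ✓
  (3,11) → (φ(3),φ(11)) = (1,10) ∈ E(G2) ✓
  (4,5) → (φ(4),φ(5)) = (0,8) ∈ E(G2) ✓
  (4,6) → (φ(4),φ(6)) = (8,11) ∈ E(G2) ✓
  (4,7) → (φ(4),φ(7)) = (6,8) ∈ E(G2) ✓
  (4,10) → (φ(4),φ(10)) = (2,8) ∈ E(G2) ✓
  (4,11) → (φ(4),φ(11)) = (8,10) ∈ E(G2) ✓
  (5,6) → (φ(5),φ(6)) = (0,11) ∈ E(G2) ✓
  (5,11) → (φ(5),φ(11)) = (0,10) ∈ E(G2) ✓
  (6,8) → (φ(6),φ(8)) = (5,11) ∈ E(G2) ✓
  (6,9) → (φ(6),φ(9)) = (4,11) ∈ E(G2) ✓
  (7,10) → (φ(7),φ(10)) = (2,6) ∈ E(G2) ✓
  (7,11) → (φ(7),φ(11)) = (6,10) ∈ E(G2) ✓
  (8,9) → (φ(8),φ(9)) = (4,5) ∈ E(G2) ✓
  (8,10) → (φ(8),φ(10)) = (2,5) ∈ E(G2) ✓
  (8,11) → (φ(8),φ(11)) = (5,10) ∈ E(G2) ✓
  (9,10) → (φ(9),φ(10)) = (2,4) ∈ E(G2) ✓
  (9,11) → (φ(9),φ(11)) = (4,10) ∈ E(G2) ✓
All 41 edges of G1 map to edges of G2, and |E(G1)| = |E(G2)| = 41, so φ is a bijection on edges as well as vertices. Hence G1 ≅ G2.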